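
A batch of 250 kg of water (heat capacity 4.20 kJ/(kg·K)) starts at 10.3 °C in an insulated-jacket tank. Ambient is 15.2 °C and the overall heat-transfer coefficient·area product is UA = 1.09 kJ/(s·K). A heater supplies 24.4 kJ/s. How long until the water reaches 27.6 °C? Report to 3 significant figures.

968 s

Lumped-capacitance energy balance: M c_p dT/dt = UA(T_amb − T) + Q̇.
τ = M c_p/UA = 963.30 s; T_ss = T_amb + Q̇/UA = 15.2 + 24.4/1.09 = 37.585 °C.
T(t) = T_ss + (T₀ − T_ss)e^(−t/τ); set T = 27.6:
t = −τ ln[(T − T_ss)/(T₀ − T_ss)] = −963.30 · ln(0.36596) = 968.34 s.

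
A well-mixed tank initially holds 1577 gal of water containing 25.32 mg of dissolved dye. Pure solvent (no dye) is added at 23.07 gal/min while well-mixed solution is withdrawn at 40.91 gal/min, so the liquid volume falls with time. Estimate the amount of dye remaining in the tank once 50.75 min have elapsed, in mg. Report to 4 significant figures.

Total volume: dV/dt = Q_in − Q_out = -17.8400 gal/min, so V(t) = 1577 − 17.8400 t and V(50.75) = 671.620 gal.
Solute balance: dm/dt = 0 − Q_out C = −Q_out m/V(t).
Separate: dm/m = −Q_out dt/V(t) ⇒ ln(m/m₀) = −(Q_out/(Q_in−Q_out)) ln(V/V₀).
m = m₀ (V₀/V)^(Q_out/(Q_in−Q_out)) = 25.32 × (1577/671.620)^(-2.29316) = 3.57578 mg.

3.576 mg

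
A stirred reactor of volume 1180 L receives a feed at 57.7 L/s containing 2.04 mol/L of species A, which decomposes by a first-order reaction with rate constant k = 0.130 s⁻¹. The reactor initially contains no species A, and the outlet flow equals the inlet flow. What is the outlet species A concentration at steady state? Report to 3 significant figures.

Accumulation = in − out − consumed: V dC/dt = Q C_in − Q C − k V C.
Steady state (dC/dt = 0): C_ss = Q C_in/(Q + kV) = C_in/(1 + kV/Q).
C_ss = 57.7·2.04/(57.7 + 0.130·1180) = 117.71/211.10 = 0.55759 mol/L.

0.558 mol/L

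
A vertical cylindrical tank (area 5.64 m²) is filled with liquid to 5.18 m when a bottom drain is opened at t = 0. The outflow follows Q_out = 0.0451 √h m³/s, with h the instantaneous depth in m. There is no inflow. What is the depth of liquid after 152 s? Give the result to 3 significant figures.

Volume balance on the tank: A dh/dt = −0.0451 √h.
This is separable: 2 d(√h)/dt = −0.0451/A, so √h = √h₀ − (0.0451/(2A)) t.
√h = √5.18 − 0.0451·152/(2·5.64) = 2.2760 − 0.60773 = 1.6682.
h = 1.6682² = 2.7830 m.

2.78 m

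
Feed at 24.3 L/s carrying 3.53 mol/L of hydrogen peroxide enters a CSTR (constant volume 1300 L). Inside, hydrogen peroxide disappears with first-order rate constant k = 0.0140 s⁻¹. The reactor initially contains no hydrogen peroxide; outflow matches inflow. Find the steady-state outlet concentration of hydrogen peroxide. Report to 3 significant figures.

V dC/dt = Q(C_in − C) − k V C.
Steady state (dC/dt = 0): C_ss = Q C_in/(Q + kV) = C_in/(1 + kV/Q).
C_ss = 24.3·3.53/(24.3 + 0.0140·1300) = 85.779/42.500 = 2.0183 mol/L.

2.02 mol/L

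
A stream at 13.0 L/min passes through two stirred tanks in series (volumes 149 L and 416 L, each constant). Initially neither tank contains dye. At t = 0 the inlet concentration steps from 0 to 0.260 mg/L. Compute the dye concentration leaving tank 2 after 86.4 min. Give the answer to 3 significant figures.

0.233 mg/L

Each tank obeys Vᵢ dCᵢ/dt = Q(Cᵢ₋₁ − Cᵢ), so τᵢ = Vᵢ/Q.
τ₁ = 149/13.0 = 11.462 min; τ₂ = 416/13.0 = 32.000 min.
Tank 1: C₁ = C_in(1 − e^(−t/τ₁)). Tank 2 (τ₁ ≠ τ₂): C₂ = C_in[1 − (τ₁ e^(−t/τ₁) − τ₂ e^(−t/τ₂))/(τ₁ − τ₂)].
At t = 86.4: e^(−t/τ₁) = 0.00053233, e^(−t/τ₂) = 0.067206.
C₂ = 0.260·[1 − (11.462·0.00053233 − 32.000·0.067206)/(-20.538)] = 0.260·0.89559 = 0.23285 mg/L.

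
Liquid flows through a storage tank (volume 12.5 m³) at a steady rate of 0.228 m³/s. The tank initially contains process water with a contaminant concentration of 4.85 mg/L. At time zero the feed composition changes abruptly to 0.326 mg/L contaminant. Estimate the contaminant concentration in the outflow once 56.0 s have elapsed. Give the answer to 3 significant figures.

Unsteady species balance (constant V, well mixed): V dC/dt = Q(C_in − C).
Time constant τ = V/Q = 12.5/0.228 = 54.825 s.
C approaches C_in exponentially: C(t) = C_in + (C₀ − C_in) e^(−t/τ).
C(56.0) = 0.326 + (4.85 − 0.326)·e^(−56.0/54.825) = 0.326 + (4.5240)·0.36008 = 1.9550 mg/L.

1.95 mg/L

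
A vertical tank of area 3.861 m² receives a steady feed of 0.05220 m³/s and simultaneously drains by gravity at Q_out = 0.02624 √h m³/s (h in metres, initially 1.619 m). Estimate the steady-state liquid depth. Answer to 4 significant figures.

3.957 m

A dh/dt = Q_in − 0.02624 √h. Steady state requires inflow = outflow:
Q_in = 0.02624 √h_ss ⇒ √h_ss = 0.05220/0.02624 = 1.98933.
h_ss = 1.98933² = 3.95743 m. (Since h₀ = 1.619 m < h_ss, the level will rise toward this value.)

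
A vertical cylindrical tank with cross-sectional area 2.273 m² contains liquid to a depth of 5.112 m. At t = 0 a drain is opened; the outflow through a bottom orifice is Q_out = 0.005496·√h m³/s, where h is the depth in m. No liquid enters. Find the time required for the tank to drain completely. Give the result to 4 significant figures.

A dh/dt = −Q_out = −0.005496 √h.
Separate and integrate: 2(√h − √h₀) = −(0.005496/A) t.
Set h = 0: 2√h₀ = (0.005496/A) t_empty ⇒ t_empty = 2A√h₀/0.005496.
t_empty = 2·2.273·√5.112/0.005496 = 4.54600·2.26097/0.005496 = 1870.16 s.

1870 s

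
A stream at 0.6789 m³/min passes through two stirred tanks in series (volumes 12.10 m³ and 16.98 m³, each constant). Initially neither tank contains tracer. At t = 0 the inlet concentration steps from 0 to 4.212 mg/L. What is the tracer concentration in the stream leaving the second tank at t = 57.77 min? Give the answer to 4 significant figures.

Each tank obeys Vᵢ dCᵢ/dt = Q(Cᵢ₋₁ − Cᵢ), so τᵢ = Vᵢ/Q.
τ₁ = 12.10/0.6789 = 17.8229 min; τ₂ = 16.98/0.6789 = 25.0110 min.
Solving the cascade with C₁(0)=C₂(0)=0 gives C₂(t) = C_in[1 − (τ₁ e^(−t/τ₁) − τ₂ e^(−t/τ₂))/(τ₁ − τ₂)].
At t = 57.77: e^(−t/τ₁) = 0.0391120, e^(−t/τ₂) = 0.0992832.
C₂ = 4.212·[1 − (17.8229·0.0391120 − 25.0110·0.0992832)/(-7.18810)] = 4.212·0.751522 = 3.16541 mg/L.

3.165 mg/L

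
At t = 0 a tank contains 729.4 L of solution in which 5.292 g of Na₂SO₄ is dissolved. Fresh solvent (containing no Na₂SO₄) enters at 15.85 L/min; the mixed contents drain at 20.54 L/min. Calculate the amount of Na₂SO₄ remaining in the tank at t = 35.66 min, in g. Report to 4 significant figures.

1.691 g

Let m(t) be the amount of Na₂SO₄. Volume: V(t) = V₀ + (Q_in − Q_out) t = 729.4 − 4.69000 t; V(35.66) = 562.155 L.
No Na₂SO₄ enters, so dm/dt = −Q_out · (m/V).
Separate: dm/m = −Q_out dt/V(t) ⇒ ln(m/m₀) = −(Q_out/(Q_in−Q_out)) ln(V/V₀).
m = m₀ (V₀/V)^(Q_out/(Q_in−Q_out)) = 5.292 × (729.4/562.155)^(-4.37953) = 1.69142 g.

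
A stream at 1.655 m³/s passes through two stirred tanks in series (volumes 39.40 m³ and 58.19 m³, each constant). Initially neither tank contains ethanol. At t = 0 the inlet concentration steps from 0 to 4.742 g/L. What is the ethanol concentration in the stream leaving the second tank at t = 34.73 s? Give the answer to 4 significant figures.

Each tank obeys Vᵢ dCᵢ/dt = Q(Cᵢ₋₁ − Cᵢ), so τᵢ = Vᵢ/Q.
τ₁ = 39.40/1.655 = 23.8066 s; τ₂ = 58.19/1.655 = 35.1601 s.
Tank 1: C₁ = C_in(1 − e^(−t/τ₁)). Tank 2 (τ₁ ≠ τ₂): C₂ = C_in[1 − (τ₁ e^(−t/τ₁) − τ₂ e^(−t/τ₂))/(τ₁ − τ₂)].
At t = 34.73: e^(−t/τ₁) = 0.232507, e^(−t/τ₂) = 0.372407.
C₂ = 4.742·[1 − (23.8066·0.232507 − 35.1601·0.372407)/(-11.3535)] = 4.742·0.334240 = 1.58497 g/L.

1.585 g/L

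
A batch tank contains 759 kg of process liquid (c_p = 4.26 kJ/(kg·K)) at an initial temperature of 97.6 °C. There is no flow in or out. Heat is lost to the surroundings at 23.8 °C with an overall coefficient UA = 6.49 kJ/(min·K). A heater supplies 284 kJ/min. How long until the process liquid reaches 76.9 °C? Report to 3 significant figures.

M c_p dT/dt = −UA(T − T_amb) + Q̇.
τ = M c_p/UA = 498.20 min; T_ss = T_amb + Q̇/UA = 23.8 + 284/6.49 = 67.560 °C.
T(t) = T_ss + (T₀ − T_ss)e^(−t/τ); set T = 76.9:
t = −τ ln[(T − T_ss)/(T₀ − T_ss)] = −498.20 · ln(0.31093) = 582.00 min.

582 min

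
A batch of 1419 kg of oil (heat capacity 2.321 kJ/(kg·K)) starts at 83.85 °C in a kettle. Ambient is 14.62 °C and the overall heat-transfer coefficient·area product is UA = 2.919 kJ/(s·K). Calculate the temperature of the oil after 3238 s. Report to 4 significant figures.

18.55 °C

M c_p dT/dt = −UA(T − T_amb).
dT/dt = (T_ss − T)/τ with T_ss = T_amb = 14.6200 °C, τ = M c_p/UA = 1419·2.321/2.919 = 1128.30 s.
Integrating: T(t) = T_ss + (T₀ − T_ss) e^(−t/τ).
T(3238) = 14.6200 + (69.2300)·0.0567096 = 18.5460 °C.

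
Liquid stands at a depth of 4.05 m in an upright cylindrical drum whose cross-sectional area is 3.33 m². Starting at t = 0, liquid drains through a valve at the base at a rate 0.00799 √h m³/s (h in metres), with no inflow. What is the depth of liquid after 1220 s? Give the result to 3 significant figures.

Accumulation of liquid (constant cross-section A): A dh/dt = −0.00799 √h.
This is separable: 2 d(√h)/dt = −0.00799/A, so √h = √h₀ − (0.00799/(2A)) t.
√h = √4.05 − 0.00799·1220/(2·3.33) = 2.0125 − 1.4636 = 0.54883.
h = 0.54883² = 0.30121 m.

0.301 m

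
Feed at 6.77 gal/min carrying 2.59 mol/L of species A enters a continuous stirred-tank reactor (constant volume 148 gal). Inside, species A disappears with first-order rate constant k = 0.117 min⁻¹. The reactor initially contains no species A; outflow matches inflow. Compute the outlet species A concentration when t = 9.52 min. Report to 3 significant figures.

0.573 mol/L

Species balance: V dC/dt = Q C_in − Q C − k V C.
This is linear with rate a = Q/V + k = 0.16274 min⁻¹.
C_ss = Q C_in/(Q + kV) = 0.72799 mol/L; C(t) = C_ss + (C₀ − C_ss) e^(−a t).
C(9.52) = 0.72799 + (-0.72799)·e^(−0.16274·9.52) = 0.72799 + (-0.72799)·0.21239 = 0.57337 mol/L.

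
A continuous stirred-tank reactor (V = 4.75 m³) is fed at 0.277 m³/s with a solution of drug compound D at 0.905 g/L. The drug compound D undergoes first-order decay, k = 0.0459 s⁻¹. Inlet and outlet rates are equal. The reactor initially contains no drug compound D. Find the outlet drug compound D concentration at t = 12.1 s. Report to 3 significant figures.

0.363 g/L

Species balance: V dC/dt = Q C_in − Q C − k V C.
This is linear with rate a = Q/V + k = 0.10422 s⁻¹.
C_ss = Q C_in/(Q + kV) = 0.50641 g/L; C(t) = C_ss + (C₀ − C_ss) e^(−a t).
C(12.1) = 0.50641 + (-0.50641)·e^(−0.10422·12.1) = 0.50641 + (-0.50641)·0.28337 = 0.36291 g/L.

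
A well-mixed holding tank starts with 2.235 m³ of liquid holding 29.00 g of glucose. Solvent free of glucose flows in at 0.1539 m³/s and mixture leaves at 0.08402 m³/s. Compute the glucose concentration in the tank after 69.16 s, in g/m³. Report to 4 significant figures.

Total volume: dV/dt = Q_in − Q_out = 0.0698800 m³/s, so V(t) = 2.235 + 0.0698800 t and V(69.16) = 7.06790 m³.
No glucose enters, so dm/dt = −Q_out · (m/V).
Separate: dm/m = −Q_out dt/V(t) ⇒ ln(m/m₀) = −(Q_out/(Q_in−Q_out)) ln(V/V₀).
m = m₀ (V₀/V)^(Q_out/(Q_in−Q_out)) = 29.00 × (2.235/7.06790)^(1.20235) = 7.26456 g.
C = m/V = 7.26456/7.06790 = 1.02782 g/m³.

1.028 g/m³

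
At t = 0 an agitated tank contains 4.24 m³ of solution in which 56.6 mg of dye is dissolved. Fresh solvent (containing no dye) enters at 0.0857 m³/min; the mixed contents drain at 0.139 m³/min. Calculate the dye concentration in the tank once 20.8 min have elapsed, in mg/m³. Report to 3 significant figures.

8.20 mg/m³

Let m(t) be the amount of dye. Volume: V(t) = V₀ + (Q_in − Q_out) t = 4.24 − 0.053300 t; V(20.8) = 3.1314 m³.
Species balance (pure solvent in): dm/dt = −Q_out · m/V(t).
Separate: dm/m = −Q_out dt/V(t) ⇒ ln(m/m₀) = −(Q_out/(Q_in−Q_out)) ln(V/V₀).
m = m₀ (V₀/V)^(Q_out/(Q_in−Q_out)) = 56.6 × (4.24/3.1314)^(-2.6079) = 25.676 mg.
C = m/V = 25.676/3.1314 = 8.1998 mg/m³.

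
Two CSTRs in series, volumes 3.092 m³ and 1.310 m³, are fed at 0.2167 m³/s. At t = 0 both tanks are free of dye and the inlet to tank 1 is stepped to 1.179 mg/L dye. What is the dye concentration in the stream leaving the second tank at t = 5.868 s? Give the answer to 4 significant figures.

0.1514 mg/L

Time constants: τᵢ = Vᵢ/Q for each well-mixed tank.
τ₁ = 3.092/0.2167 = 14.2686 s; τ₂ = 1.310/0.2167 = 6.04522 s.
Solving the cascade with C₁(0)=C₂(0)=0 gives C₂(t) = C_in[1 − (τ₁ e^(−t/τ₁) − τ₂ e^(−t/τ₂))/(τ₁ − τ₂)].
At t = 5.868: e^(−t/τ₁) = 0.662819, e^(−t/τ₂) = 0.378824.
C₂ = 1.179·[1 − (14.2686·0.662819 − 6.04522·0.378824)/(8.22335)] = 1.179·0.128408 = 0.151393 mg/L.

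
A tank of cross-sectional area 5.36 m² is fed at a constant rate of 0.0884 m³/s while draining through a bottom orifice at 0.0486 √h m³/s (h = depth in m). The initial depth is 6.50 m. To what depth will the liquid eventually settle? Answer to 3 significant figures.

3.31 m

Mass balance (ρ constant): A dh/dt = Q_in − 0.0486 √h. At steady state dh/dt = 0:
Q_in = 0.0486 √h_ss ⇒ √h_ss = 0.0884/0.0486 = 1.8189.
h_ss = 1.8189² = 3.3085 m. (Since h₀ = 6.50 m > h_ss, the level will fall toward this value.)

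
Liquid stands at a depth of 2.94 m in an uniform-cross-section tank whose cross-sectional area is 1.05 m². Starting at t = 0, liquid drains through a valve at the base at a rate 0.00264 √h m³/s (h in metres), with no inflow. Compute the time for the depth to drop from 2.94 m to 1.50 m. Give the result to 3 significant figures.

Unsteady balance on liquid volume: A dh/dt = −0.00264 √h.
∫ h^(−1/2) dh = −(0.00264/A) ∫ dt, giving 2√h = 2√h₀ − (0.00264/A) t.
t = 2A(√h₀ − √h)/0.00264 = 2·1.05·(√2.94 − √1.50)/0.00264
  = 2.1000 × (1.7146 − 1.2247) / 0.00264 = 389.69 s.

390 s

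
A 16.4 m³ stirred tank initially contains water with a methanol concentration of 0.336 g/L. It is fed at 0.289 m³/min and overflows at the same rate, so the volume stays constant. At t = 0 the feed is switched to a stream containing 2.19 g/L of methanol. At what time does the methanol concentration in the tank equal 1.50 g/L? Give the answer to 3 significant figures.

56.1 min

Mass balance on the solute (V constant): V dC/dt = Q(C_in − C), so τ = V/Q = 56.747 min.
C(t) = C_in + (C₀ − C_in) e^(−t/τ). Set C = 1.50 and solve for t:
e^(−t/τ) = (C − C_in)/(C₀ − C_in) = (1.50 − 2.19)/(0.336 − 2.19) = 0.37217
t = −τ ln(…) = 56.747 × 0.98841 = 56.090 min.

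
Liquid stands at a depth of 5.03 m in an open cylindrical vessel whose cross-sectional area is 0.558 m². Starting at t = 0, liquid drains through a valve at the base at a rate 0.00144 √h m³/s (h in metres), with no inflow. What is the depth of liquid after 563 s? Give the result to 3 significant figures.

With no inflow, A dh/dt = −0.00144 √h.
This is separable: 2 d(√h)/dt = −0.00144/A, so √h = √h₀ − (0.00144/(2A)) t.
√h = √5.03 − 0.00144·563/(2·0.558) = 2.2428 − 0.72645 = 1.5163.
h = 1.5163² = 2.2992 m.

2.30 m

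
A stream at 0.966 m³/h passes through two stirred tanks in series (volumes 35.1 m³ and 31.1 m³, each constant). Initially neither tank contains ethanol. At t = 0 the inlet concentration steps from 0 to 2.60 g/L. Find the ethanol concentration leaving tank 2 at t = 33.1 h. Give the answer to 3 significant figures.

0.656 g/L

Each tank obeys Vᵢ dCᵢ/dt = Q(Cᵢ₋₁ − Cᵢ), so τᵢ = Vᵢ/Q.
τ₁ = 35.1/0.966 = 36.335 h; τ₂ = 31.1/0.966 = 32.195 h.
Tank 1: C₁ = C_in(1 − e^(−t/τ₁)). Tank 2 (τ₁ ≠ τ₂): C₂ = C_in[1 − (τ₁ e^(−t/τ₁) − τ₂ e^(−t/τ₂))/(τ₁ − τ₂)].
At t = 33.1: e^(−t/τ₁) = 0.40214, e^(−t/τ₂) = 0.35768.
C₂ = 2.60·[1 − (36.335·0.40214 − 32.195·0.35768)/(4.1408)] = 2.60·0.25218 = 0.65566 g/L.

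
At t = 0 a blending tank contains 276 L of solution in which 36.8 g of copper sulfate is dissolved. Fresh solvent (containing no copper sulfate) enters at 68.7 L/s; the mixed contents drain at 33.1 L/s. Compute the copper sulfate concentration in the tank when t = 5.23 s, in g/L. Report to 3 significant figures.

Total volume: dV/dt = Q_in − Q_out = 35.600 L/s, so V(t) = 276 + 35.600 t and V(5.23) = 462.19 L.
Species balance (pure solvent in): dm/dt = −Q_out · m/V(t).
dm/m = −Q_out dt/(V₀ + 35.600 t); integrating gives ln(m/m₀) = −(Q_out/(Q_in−Q_out)) ln(V/V₀).
m = m₀ (V₀/V)^(Q_out/(Q_in−Q_out)) = 36.8 × (276/462.19)^(0.92978) = 22.786 g.
C = m/V = 22.786/462.19 = 0.049300 g/L.

0.0493 g/L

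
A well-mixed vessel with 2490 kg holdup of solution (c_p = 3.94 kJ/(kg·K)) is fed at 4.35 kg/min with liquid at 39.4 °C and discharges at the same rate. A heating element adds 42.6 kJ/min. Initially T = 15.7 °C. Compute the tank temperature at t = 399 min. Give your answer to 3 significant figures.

28.8 °C

M c_p dT/dt = ṁ c_p (T_in − T) + Q̇.
Rearrange: dT/dt = (T_ss − T)/τ with τ = M/ṁ = 572.41 min and T_ss = T_in + Q̇/(ṁ c_p) = 41.886 °C.
Integrating: T(t) = T_ss + (T₀ − T_ss) e^(−t/τ).
T(399) = 41.886 + (-26.186)·e^(−399/572.41) = 41.886 + (-26.186)·0.49805 = 28.844 °C.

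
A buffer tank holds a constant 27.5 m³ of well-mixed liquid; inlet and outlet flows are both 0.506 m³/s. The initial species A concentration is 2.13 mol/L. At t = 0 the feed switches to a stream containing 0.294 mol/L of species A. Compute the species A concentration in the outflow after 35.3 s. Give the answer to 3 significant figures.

1.25 mol/L

Species balance on the tank: V dC/dt = Q(C_in − C).
So dC/dt = (C_in − C)/τ with τ = V/Q = 27.5/0.506 = 54.348 s.
Solution: C(t) = C_in + (C₀ − C_in) e^(−t/τ).
C(35.3) = 0.294 + (2.13 − 0.294)·e^(−35.3/54.348) = 0.294 + (1.8360)·0.52230 = 1.2529 mol/L.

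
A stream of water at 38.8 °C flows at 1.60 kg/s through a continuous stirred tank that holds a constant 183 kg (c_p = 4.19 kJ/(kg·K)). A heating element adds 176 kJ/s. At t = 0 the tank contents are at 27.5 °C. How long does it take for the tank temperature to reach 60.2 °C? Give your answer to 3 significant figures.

M c_p dT/dt = ṁ c_p (T_in − T) + Q̇.
τ = M/ṁ = 114.38 s; T_ss = T_in + Q̇/(ṁ c_p) = 65.053 °C.
T(t) = T_ss + (T₀ − T_ss) e^(−t/τ). Set T = 60.2:
e^(−t/τ) = (60.2 − 65.053)/(27.5 − 65.053) = 0.12923
t = −114.38 · ln(0.12923) = 234.03 s.

234 s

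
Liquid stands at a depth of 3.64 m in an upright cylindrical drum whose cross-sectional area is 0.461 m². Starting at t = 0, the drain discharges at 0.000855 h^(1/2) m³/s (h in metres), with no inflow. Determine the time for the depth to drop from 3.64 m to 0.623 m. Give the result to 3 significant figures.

1210 s

Volume balance on the tank: A dh/dt = −0.000855 √h.
This is separable: 2 d(√h)/dt = −0.000855/A, so √h = √h₀ − (0.000855/(2A)) t.
t = 2A(√h₀ − √h)/0.000855 = 2·0.461·(√3.64 − √0.623)/0.000855
  = 0.92200 × (1.9079 − 0.78930) / 0.000855 = 1206.2 s.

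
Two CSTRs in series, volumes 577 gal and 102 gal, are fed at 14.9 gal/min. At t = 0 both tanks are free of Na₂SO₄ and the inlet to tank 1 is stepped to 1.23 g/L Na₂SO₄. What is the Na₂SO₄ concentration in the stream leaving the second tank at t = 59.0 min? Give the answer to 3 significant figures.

0.904 g/L

Each tank obeys Vᵢ dCᵢ/dt = Q(Cᵢ₋₁ − Cᵢ), so τᵢ = Vᵢ/Q.
τ₁ = 577/14.9 = 38.725 min; τ₂ = 102/14.9 = 6.8456 min.
Tank 1: C₁ = C_in(1 − e^(−t/τ₁)). Tank 2 (τ₁ ≠ τ₂): C₂ = C_in[1 − (τ₁ e^(−t/τ₁) − τ₂ e^(−t/τ₂))/(τ₁ − τ₂)].
At t = 59.0: e^(−t/τ₁) = 0.21793, e^(−t/τ₂) = 0.00018071.
C₂ = 1.23·[1 − (38.725·0.21793 − 6.8456·0.00018071)/(31.879)] = 1.23·0.73531 = 0.90443 g/L.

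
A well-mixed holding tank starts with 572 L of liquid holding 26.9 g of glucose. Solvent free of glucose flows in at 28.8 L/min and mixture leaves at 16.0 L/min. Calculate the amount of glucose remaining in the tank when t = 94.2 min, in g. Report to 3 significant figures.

6.52 g

Total volume: dV/dt = Q_in − Q_out = 12.800 L/min, so V(t) = 572 + 12.800 t and V(94.2) = 1777.8 L.
Species balance (pure solvent in): dm/dt = −Q_out · m/V(t).
Separate: dm/m = −Q_out dt/V(t) ⇒ ln(m/m₀) = −(Q_out/(Q_in−Q_out)) ln(V/V₀).
m = m₀ (V₀/V)^(Q_out/(Q_in−Q_out)) = 26.9 × (572/1777.8)^(1.2500) = 6.5186 g.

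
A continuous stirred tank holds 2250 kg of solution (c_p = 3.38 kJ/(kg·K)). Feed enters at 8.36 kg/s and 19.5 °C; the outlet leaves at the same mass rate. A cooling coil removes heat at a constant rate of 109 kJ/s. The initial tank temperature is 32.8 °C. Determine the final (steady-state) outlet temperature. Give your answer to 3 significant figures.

15.6 °C

First-law balance (no shaft work): M c_p dT/dt = ṁ c_p (T_in − T) − 109.
At steady state dT/dt = 0 ⇒ T_ss = T_in − Q̇/(ṁ c_p) = 19.5 − 109/(8.36·3.38) = 15.643 °C.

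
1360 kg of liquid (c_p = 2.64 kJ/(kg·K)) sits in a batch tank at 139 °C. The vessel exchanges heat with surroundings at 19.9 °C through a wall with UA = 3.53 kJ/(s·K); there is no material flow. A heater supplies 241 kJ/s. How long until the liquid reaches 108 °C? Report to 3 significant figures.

Unsteady energy balance on the tank contents: M c_p dT/dt = −UA(T − T_amb) + Q̇.
τ = M c_p/UA = 1017.1 s; T_ss = T_amb + Q̇/UA = 19.9 + 241/3.53 = 88.172 °C.
T(t) = T_ss + (T₀ − T_ss)e^(−t/τ); set T = 108:
t = −τ ln[(T − T_ss)/(T₀ − T_ss)] = −1017.1 · ln(0.39010) = 957.46 s.

957 s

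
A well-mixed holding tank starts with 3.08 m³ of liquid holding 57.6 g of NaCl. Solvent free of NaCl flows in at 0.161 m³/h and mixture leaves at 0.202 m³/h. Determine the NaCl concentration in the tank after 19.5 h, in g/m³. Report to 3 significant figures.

5.75 g/m³

Let m(t) be the amount of NaCl. Volume: V(t) = V₀ + (Q_in − Q_out) t = 3.08 − 0.041000 t; V(19.5) = 2.2805 m³.
Solute balance: dm/dt = 0 − Q_out C = −Q_out m/V(t).
dm/m = −Q_out dt/(V₀ − 0.041000 t); integrating gives ln(m/m₀) = −(Q_out/(Q_in−Q_out)) ln(V/V₀).
m = m₀ (V₀/V)^(Q_out/(Q_in−Q_out)) = 57.6 × (3.08/2.2805)^(-4.9268) = 13.103 g.
C = m/V = 13.103/2.2805 = 5.7457 g/m³.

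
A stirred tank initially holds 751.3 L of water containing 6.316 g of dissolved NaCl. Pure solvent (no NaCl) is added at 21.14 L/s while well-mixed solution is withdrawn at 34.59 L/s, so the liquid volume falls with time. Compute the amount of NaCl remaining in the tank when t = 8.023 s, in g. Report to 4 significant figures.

4.239 g

Total volume: dV/dt = Q_in − Q_out = -13.4500 L/s, so V(t) = 751.3 − 13.4500 t and V(8.023) = 643.391 L.
Solute balance: dm/dt = 0 − Q_out C = −Q_out m/V(t).
dm/m = −Q_out dt/(V₀ − 13.4500 t); integrating gives ln(m/m₀) = −(Q_out/(Q_in−Q_out)) ln(V/V₀).
m = m₀ (V₀/V)^(Q_out/(Q_in−Q_out)) = 6.316 × (751.3/643.391)^(-2.57175) = 4.23901 g.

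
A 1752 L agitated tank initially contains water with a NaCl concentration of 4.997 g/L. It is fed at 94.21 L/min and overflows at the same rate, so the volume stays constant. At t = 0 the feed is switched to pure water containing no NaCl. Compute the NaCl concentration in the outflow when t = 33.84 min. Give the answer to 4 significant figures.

Mass balance on the solute (V constant): V dC/dt = Q(C_in − C).
Rewrite as dC/dt + C/τ = C_in/τ, τ = V/Q = 18.5968 min.
Solution: C(t) = C_in + (C₀ − C_in) e^(−t/τ).
C(33.84) = 0 + (4.997 − 0)·e^(−33.84/18.5968) = 0 + (4.99700)·0.162079 = 0.809908 g/L.

0.8099 g/L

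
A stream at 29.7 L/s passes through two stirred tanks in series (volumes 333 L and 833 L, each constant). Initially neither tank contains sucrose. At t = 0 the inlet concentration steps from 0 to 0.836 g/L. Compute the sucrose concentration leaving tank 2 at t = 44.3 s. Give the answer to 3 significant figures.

0.560 g/L

Time constants: τᵢ = Vᵢ/Q for each well-mixed tank.
τ₁ = 333/29.7 = 11.212 s; τ₂ = 833/29.7 = 28.047 s.
Solving the cascade with C₁(0)=C₂(0)=0 gives C₂(t) = C_in[1 − (τ₁ e^(−t/τ₁) − τ₂ e^(−t/τ₂))/(τ₁ − τ₂)].
At t = 44.3: e^(−t/τ₁) = 0.019234, e^(−t/τ₂) = 0.20608.
C₂ = 0.836·[1 − (11.212·0.019234 − 28.047·0.20608)/(-16.835)] = 0.836·0.66948 = 0.55968 g/L.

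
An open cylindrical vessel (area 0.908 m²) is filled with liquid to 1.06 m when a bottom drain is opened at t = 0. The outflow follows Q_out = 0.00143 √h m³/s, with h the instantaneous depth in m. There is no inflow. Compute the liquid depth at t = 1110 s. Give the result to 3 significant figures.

0.0242 m

A dh/dt = −Q_out = −0.00143 √h.
∫ h^(−1/2) dh = −(0.00143/A) ∫ dt, giving 2√h = 2√h₀ − (0.00143/A) t.
√h = √1.06 − 0.00143·1110/(2·0.908) = 1.0296 − 0.87406 = 0.15550.
h = 0.15550² = 0.024180 m.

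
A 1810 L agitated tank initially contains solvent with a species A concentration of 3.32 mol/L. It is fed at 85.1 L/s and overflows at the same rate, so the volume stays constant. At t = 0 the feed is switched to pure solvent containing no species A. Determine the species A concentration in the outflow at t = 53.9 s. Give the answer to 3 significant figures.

Accumulation = in − out for the solute gives V dC/dt = Q(C_in − C).
Time constant τ = V/Q = 1810/85.1 = 21.269 s.
Integrating: C(t) = C_in + (C₀ − C_in) e^(−t/τ).
C(53.9) = 0 + (3.32 − 0)·e^(−53.9/21.269) = 0 + (3.3200)·0.079326 = 0.26336 mol/L.

0.263 mol/L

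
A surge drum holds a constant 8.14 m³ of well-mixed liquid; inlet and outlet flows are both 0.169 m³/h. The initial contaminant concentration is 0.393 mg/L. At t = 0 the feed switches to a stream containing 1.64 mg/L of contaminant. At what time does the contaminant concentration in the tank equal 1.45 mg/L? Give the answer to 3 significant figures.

Species balance: V dC/dt = Q(C_in − C) ⇒ τ = V/Q = 48.166 h.
C(t) = C_in + (C₀ − C_in) e^(−t/τ). Set C = 1.45 and solve for t:
e^(−t/τ) = (C − C_in)/(C₀ − C_in) = (1.45 − 1.64)/(0.393 − 1.64) = 0.15237
t = −τ ln(…) = 48.166 × 1.8815 = 90.622 h.

90.6 h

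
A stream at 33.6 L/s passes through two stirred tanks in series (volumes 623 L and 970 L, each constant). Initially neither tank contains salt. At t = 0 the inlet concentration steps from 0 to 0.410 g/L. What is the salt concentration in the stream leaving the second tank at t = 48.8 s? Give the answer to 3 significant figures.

0.252 g/L

Each tank obeys Vᵢ dCᵢ/dt = Q(Cᵢ₋₁ − Cᵢ), so τᵢ = Vᵢ/Q.
τ₁ = 623/33.6 = 18.542 s; τ₂ = 970/33.6 = 28.869 s.
Tank 1: C₁ = C_in(1 − e^(−t/τ₁)). Tank 2 (τ₁ ≠ τ₂): C₂ = C_in[1 − (τ₁ e^(−t/τ₁) − τ₂ e^(−t/τ₂))/(τ₁ − τ₂)].
At t = 48.8: e^(−t/τ₁) = 0.071941, e^(−t/τ₂) = 0.18445.
C₂ = 0.410·[1 − (18.542·0.071941 − 28.869·0.18445)/(-10.327)] = 0.410·0.61356 = 0.25156 g/L.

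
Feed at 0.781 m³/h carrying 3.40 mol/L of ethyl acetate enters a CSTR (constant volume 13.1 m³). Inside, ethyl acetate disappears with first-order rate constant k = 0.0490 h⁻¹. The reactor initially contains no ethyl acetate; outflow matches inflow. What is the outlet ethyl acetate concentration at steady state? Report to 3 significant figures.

Species balance: V dC/dt = Q C_in − Q C − k V C.
Steady state (dC/dt = 0): C_ss = Q C_in/(Q + kV) = C_in/(1 + kV/Q).
C_ss = 0.781·3.40/(0.781 + 0.0490·13.1) = 2.6554/1.4229 = 1.8662 mol/L.

1.87 mol/L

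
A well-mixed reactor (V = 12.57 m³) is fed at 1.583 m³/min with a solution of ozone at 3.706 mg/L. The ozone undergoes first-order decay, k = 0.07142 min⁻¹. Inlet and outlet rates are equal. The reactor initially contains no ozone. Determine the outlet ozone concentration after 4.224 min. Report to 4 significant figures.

Accumulation = in − out − consumed: V dC/dt = Q C_in − Q C − k V C.
dC/dt = (Q/V) C_in − (Q/V + k) C; effective rate a = Q/V + k = 0.125935 + 0.07142 = 0.197355 min⁻¹.
C_ss = Q C_in/(Q + kV) = 2.36485 mg/L; C(t) = C_ss + (C₀ − C_ss) e^(−a t).
C(4.224) = 2.36485 + (-2.36485)·e^(−0.197355·4.224) = 2.36485 + (-2.36485)·0.434471 = 1.33739 mg/L.

1.337 mg/L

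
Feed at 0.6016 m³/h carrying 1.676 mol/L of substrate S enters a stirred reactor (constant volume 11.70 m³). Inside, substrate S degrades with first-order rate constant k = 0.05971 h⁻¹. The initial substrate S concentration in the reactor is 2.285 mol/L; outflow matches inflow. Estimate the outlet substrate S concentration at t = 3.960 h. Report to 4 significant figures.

Species balance: V dC/dt = Q C_in − Q C − k V C.
dC/dt = (Q/V) C_in − (Q/V + k) C; effective rate a = Q/V + k = 0.0514188 + 0.05971 = 0.111129 h⁻¹.
C_ss = Q C_in/(Q + kV) = 0.775478 mol/L; C(t) = C_ss + (C₀ − C_ss) e^(−a t).
C(3.960) = 0.775478 + (1.50952)·e^(−0.111129·3.960) = 0.775478 + (1.50952)·0.643991 = 1.74760 mol/L.

1.748 mol/L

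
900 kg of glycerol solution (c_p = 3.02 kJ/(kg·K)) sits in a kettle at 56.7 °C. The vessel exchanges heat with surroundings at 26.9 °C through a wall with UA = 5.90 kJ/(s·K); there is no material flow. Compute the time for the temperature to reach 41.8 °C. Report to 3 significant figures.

Lumped-capacitance energy balance: M c_p dT/dt = UA(T_amb − T).
τ = M c_p/UA = 460.68 s; T_ss = T_amb = 26.900 °C.
T(t) = T_ss + (T₀ − T_ss)e^(−t/τ); set T = 41.8:
t = −τ ln[(T − T_ss)/(T₀ − T_ss)] = −460.68 · ln(0.50000) = 319.32 s.

319 s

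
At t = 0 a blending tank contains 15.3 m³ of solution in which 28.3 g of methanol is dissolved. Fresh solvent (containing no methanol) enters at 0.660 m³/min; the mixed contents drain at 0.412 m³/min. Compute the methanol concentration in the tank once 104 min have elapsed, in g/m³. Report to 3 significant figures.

0.133 g/m³

Let m(t) be the amount of methanol. Volume: V(t) = V₀ + (Q_in − Q_out) t = 15.3 + 0.24800 t; V(104) = 41.092 m³.
Solute balance: dm/dt = 0 − Q_out C = −Q_out m/V(t).
Separate: dm/m = −Q_out dt/V(t) ⇒ ln(m/m₀) = −(Q_out/(Q_in−Q_out)) ln(V/V₀).
m = m₀ (V₀/V)^(Q_out/(Q_in−Q_out)) = 28.3 × (15.3/41.092)^(1.6613) = 5.4826 g.
C = m/V = 5.4826/41.092 = 0.13342 g/m³.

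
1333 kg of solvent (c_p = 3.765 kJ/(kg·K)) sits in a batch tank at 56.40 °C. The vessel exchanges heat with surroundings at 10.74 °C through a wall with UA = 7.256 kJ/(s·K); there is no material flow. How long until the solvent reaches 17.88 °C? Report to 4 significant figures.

1283 s

Lumped-capacitance energy balance: M c_p dT/dt = UA(T_amb − T).
τ = M c_p/UA = 691.668 s; T_ss = T_amb = 10.7400 °C.
T(t) = T_ss + (T₀ − T_ss)e^(−t/τ); set T = 17.88:
t = −τ ln[(T − T_ss)/(T₀ − T_ss)] = −691.668 · ln(0.156373) = 1283.40 s.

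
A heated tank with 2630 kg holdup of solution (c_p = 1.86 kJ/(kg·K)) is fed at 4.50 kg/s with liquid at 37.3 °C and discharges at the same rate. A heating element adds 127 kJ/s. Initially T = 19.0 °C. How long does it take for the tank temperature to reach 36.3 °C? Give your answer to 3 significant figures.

425 s

M c_p dT/dt = ṁ c_p (T_in − T) + Q̇.
τ = M/ṁ = 584.44 s; T_ss = T_in + Q̇/(ṁ c_p) = 52.473 °C.
T(t) = T_ss + (T₀ − T_ss) e^(−t/τ). Set T = 36.3:
e^(−t/τ) = (36.3 − 52.473)/(19.0 − 52.473) = 0.48317
t = −584.44 · ln(0.48317) = 425.12 s.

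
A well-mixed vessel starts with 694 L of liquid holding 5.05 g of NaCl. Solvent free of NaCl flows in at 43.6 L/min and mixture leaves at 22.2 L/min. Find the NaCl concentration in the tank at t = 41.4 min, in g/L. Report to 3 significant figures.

Let m(t) be the amount of NaCl. Volume: V(t) = V₀ + (Q_in − Q_out) t = 694 + 21.400 t; V(41.4) = 1580.0 L.
No NaCl enters, so dm/dt = −Q_out · (m/V).
Separate: dm/m = −Q_out dt/V(t) ⇒ ln(m/m₀) = −(Q_out/(Q_in−Q_out)) ln(V/V₀).
m = m₀ (V₀/V)^(Q_out/(Q_in−Q_out)) = 5.05 × (694/1580.0)^(1.0374) = 2.1510 g.
C = m/V = 2.1510/1580.0 = 0.0013615 g/L.

0.00136 g/L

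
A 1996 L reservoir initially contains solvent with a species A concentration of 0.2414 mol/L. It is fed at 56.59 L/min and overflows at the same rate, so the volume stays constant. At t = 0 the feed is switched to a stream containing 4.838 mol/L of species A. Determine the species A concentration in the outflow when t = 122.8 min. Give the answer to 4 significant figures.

4.697 mol/L

Mass balance on the solute (V constant): V dC/dt = Q(C_in − C).
So dC/dt = (C_in − C)/τ with τ = V/Q = 1996/56.59 = 35.2712 min.
This is linear first-order; C(t) = C_in + (C₀ − C_in) e^(−t/τ).
C(122.8) = 4.838 + (0.2414 − 4.838)·e^(−122.8/35.2712) = 4.838 + (-4.59660)·0.0307585 = 4.69662 mol/L.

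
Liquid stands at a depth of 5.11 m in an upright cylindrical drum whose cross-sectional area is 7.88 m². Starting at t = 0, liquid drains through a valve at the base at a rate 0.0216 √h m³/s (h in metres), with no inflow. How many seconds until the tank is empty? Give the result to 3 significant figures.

1650 s

With no inflow, A dh/dt = −0.0216 √h.
This is separable: 2 d(√h)/dt = −0.0216/A, so √h = √h₀ − (0.0216/(2A)) t.
Tank is empty when √h = 0: t_empty = 2A√h₀/0.0216.
t_empty = 2·7.88·√5.11/0.0216 = 15.760·2.2605/0.0216 = 1649.4 s.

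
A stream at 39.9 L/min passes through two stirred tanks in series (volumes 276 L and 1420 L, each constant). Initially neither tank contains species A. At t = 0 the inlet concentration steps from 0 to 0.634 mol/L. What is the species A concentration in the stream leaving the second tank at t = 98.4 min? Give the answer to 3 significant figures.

0.584 mol/L

Species balance on tank i: dCᵢ/dt = (Cᵢ₋₁ − Cᵢ)/τᵢ with τᵢ = Vᵢ/Q.
τ₁ = 276/39.9 = 6.9173 min; τ₂ = 1420/39.9 = 35.589 min.
Solving the cascade with C₁(0)=C₂(0)=0 gives C₂(t) = C_in[1 − (τ₁ e^(−t/τ₁) − τ₂ e^(−t/τ₂))/(τ₁ − τ₂)].
At t = 98.4: e^(−t/τ₁) = 6.6384e-07, e^(−t/τ₂) = 0.062982.
C₂ = 0.634·[1 − (6.9173·6.6384e-07 − 35.589·0.062982)/(-28.672)] = 0.634·0.92182 = 0.58444 mol/L.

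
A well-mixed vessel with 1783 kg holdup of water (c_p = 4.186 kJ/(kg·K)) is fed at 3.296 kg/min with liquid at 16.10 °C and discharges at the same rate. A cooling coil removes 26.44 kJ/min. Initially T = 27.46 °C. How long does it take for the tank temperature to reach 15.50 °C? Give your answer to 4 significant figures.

1250 min

M c_p dT/dt = ṁ c_p (T_in − T) − Q̇.
τ = M/ṁ = 540.959 min; T_ss = T_in − Q̇/(ṁ c_p) = 14.1836 °C.
T(t) = T_ss + (T₀ − T_ss) e^(−t/τ). Set T = 15.50:
e^(−t/τ) = (15.50 − 14.1836)/(27.46 − 14.1836) = 0.0991500
t = −540.959 · ln(0.0991500) = 1250.22 min.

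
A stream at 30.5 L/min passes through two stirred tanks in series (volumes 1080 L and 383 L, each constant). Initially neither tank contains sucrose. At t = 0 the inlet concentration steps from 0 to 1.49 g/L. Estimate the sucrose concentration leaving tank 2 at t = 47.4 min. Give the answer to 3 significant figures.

0.903 g/L

Each tank obeys Vᵢ dCᵢ/dt = Q(Cᵢ₋₁ − Cᵢ), so τᵢ = Vᵢ/Q.
τ₁ = 1080/30.5 = 35.410 min; τ₂ = 383/30.5 = 12.557 min.
Solving the cascade with C₁(0)=C₂(0)=0 gives C₂(t) = C_in[1 − (τ₁ e^(−t/τ₁) − τ₂ e^(−t/τ₂))/(τ₁ − τ₂)].
At t = 47.4: e^(−t/τ₁) = 0.26221, e^(−t/τ₂) = 0.022945.
C₂ = 1.49·[1 − (35.410·0.26221 − 12.557·0.022945)/(22.852)] = 1.49·0.60631 = 0.90341 g/L.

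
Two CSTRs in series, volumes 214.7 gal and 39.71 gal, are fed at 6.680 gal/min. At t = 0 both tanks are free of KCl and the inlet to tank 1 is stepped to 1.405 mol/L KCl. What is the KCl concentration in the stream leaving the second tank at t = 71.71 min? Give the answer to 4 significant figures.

1.220 mol/L

Time constants: τᵢ = Vᵢ/Q for each well-mixed tank.
τ₁ = 214.7/6.680 = 32.1407 min; τ₂ = 39.71/6.680 = 5.94461 min.
Tank 1: C₁ = C_in(1 − e^(−t/τ₁)). Tank 2 (τ₁ ≠ τ₂): C₂ = C_in[1 − (τ₁ e^(−t/τ₁) − τ₂ e^(−t/τ₂))/(τ₁ − τ₂)].
At t = 71.71: e^(−t/τ₁) = 0.107407, e^(−t/τ₂) = 5.76891e-06.
C₂ = 1.405·[1 − (32.1407·0.107407 − 5.94461·5.76891e-06)/(26.1961)] = 1.405·0.868220 = 1.21985 mol/L.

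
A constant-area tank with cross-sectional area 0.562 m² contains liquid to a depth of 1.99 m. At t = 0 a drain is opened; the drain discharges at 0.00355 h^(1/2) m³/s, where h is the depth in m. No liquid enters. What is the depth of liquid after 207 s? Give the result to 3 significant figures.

With no inflow, A dh/dt = −0.00355 √h.
This is separable: 2 d(√h)/dt = −0.00355/A, so √h = √h₀ − (0.00355/(2A)) t.
√h = √1.99 − 0.00355·207/(2·0.562) = 1.4107 − 0.65378 = 0.75689.
h = 0.75689² = 0.57289 m.

0.573 m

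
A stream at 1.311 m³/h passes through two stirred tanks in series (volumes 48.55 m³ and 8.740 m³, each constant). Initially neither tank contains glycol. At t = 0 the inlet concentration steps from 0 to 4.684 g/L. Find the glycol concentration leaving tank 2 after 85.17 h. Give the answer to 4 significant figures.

Time constants: τᵢ = Vᵢ/Q for each well-mixed tank.
τ₁ = 48.55/1.311 = 37.0328 h; τ₂ = 8.740/1.311 = 6.66667 h.
Solving the cascade with C₁(0)=C₂(0)=0 gives C₂(t) = C_in[1 − (τ₁ e^(−t/τ₁) − τ₂ e^(−t/τ₂))/(τ₁ − τ₂)].
At t = 85.17: e^(−t/τ₁) = 0.100274, e^(−t/τ₂) = 2.82925e-06.
C₂ = 4.684·[1 − (37.0328·0.100274 − 6.66667·2.82925e-06)/(30.3661)] = 4.684·0.877713 = 4.11121 g/L.

4.111 g/L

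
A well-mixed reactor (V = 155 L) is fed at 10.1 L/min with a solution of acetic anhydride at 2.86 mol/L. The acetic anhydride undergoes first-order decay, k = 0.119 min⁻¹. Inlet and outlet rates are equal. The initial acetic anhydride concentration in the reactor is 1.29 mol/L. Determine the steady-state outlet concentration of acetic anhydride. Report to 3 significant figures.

1.01 mol/L

V dC/dt = Q(C_in − C) − k V C.
At steady state: 0 = Q C_in − (Q + kV) C_ss, so C_ss = Q C_in/(Q + kV).
C_ss = 10.1·2.86/(10.1 + 0.119·155) = 28.886/28.545 = 1.0119 mol/L.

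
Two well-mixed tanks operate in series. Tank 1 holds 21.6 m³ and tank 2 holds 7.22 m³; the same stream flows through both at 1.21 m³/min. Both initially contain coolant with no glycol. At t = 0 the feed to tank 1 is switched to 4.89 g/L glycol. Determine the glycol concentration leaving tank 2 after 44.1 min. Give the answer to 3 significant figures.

4.27 g/L

Time constants: τᵢ = Vᵢ/Q for each well-mixed tank.
τ₁ = 21.6/1.21 = 17.851 min; τ₂ = 7.22/1.21 = 5.9669 min.
Tank 1: C₁ = C_in(1 − e^(−t/τ₁)). Tank 2 (τ₁ ≠ τ₂): C₂ = C_in[1 − (τ₁ e^(−t/τ₁) − τ₂ e^(−t/τ₂))/(τ₁ − τ₂)].
At t = 44.1: e^(−t/τ₁) = 0.084550, e^(−t/τ₂) = 0.00061695.
C₂ = 4.89·[1 − (17.851·0.084550 − 5.9669·0.00061695)/(11.884)] = 4.89·0.87331 = 4.2705 g/L.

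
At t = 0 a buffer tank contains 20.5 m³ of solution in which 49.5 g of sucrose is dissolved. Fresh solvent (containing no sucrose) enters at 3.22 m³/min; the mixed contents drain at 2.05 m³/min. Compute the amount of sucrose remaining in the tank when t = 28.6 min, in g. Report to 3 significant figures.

9.08 g

Let m(t) be the amount of sucrose. Volume: V(t) = V₀ + (Q_in − Q_out) t = 20.5 + 1.1700 t; V(28.6) = 53.962 m³.
Solute balance: dm/dt = 0 − Q_out C = −Q_out m/V(t).
dm/m = −Q_out dt/(V₀ + 1.1700 t); integrating gives ln(m/m₀) = −(Q_out/(Q_in−Q_out)) ln(V/V₀).
m = m₀ (V₀/V)^(Q_out/(Q_in−Q_out)) = 49.5 × (20.5/53.962)^(1.7521) = 9.0808 g.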